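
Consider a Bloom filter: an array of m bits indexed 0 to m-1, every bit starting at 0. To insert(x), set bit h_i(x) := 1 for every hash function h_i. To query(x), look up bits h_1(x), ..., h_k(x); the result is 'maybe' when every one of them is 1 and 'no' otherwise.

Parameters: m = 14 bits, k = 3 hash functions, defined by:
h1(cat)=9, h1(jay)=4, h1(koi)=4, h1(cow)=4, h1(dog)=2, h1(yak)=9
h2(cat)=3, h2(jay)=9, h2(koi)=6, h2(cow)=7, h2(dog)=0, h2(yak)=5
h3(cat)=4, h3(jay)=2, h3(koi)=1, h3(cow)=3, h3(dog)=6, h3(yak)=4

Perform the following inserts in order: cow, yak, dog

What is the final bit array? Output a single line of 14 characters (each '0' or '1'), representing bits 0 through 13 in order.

Answer: 10111111010000

Derivation:
Start: bits=00000000000000
After insert 'cow': sets bits 3 4 7 -> bits=00011001000000
After insert 'yak': sets bits 4 5 9 -> bits=00011101010000
After insert 'dog': sets bits 0 2 6 -> bits=10111111010000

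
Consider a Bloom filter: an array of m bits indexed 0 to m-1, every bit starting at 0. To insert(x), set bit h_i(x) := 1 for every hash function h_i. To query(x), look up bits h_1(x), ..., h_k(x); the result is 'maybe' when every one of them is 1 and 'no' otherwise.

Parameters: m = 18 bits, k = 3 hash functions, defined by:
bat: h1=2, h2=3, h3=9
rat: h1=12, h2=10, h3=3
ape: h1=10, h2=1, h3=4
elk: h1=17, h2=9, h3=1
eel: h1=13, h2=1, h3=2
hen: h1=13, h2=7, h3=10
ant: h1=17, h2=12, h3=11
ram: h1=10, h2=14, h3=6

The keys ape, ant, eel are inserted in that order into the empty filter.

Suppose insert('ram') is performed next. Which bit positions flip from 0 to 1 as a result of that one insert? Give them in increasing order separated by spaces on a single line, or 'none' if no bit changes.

Answer: 6 14

Derivation:
Start: bits=000000000000000000
After insert 'ape': sets bits 1 4 10 -> bits=010010000010000000
After insert 'ant': sets bits 11 12 17 -> bits=010010000011100001
After insert 'eel': sets bits 1 2 13 -> bits=011010000011110001
insert 'ram' would touch bits 6 10 14; currently bit6=0, bit10=1, bit14=0
Bits that are 0 among those (would change 0->1): 6 14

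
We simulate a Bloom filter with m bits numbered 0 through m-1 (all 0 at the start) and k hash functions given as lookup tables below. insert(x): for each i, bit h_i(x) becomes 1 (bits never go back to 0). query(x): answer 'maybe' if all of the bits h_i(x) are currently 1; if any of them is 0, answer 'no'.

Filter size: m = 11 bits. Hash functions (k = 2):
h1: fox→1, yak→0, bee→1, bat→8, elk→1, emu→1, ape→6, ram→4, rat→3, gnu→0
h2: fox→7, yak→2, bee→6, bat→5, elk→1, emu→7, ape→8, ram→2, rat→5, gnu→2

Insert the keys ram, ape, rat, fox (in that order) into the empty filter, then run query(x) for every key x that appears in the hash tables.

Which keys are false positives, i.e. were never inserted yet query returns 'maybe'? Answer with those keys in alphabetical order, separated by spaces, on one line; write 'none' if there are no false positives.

Start: bits=00000000000
After insert 'ram': sets bits 2 4 -> bits=00101000000
After insert 'ape': sets bits 6 8 -> bits=00101010100
After insert 'rat': sets bits 3 5 -> bits=00111110100
After insert 'fox': sets bits 1 7 -> bits=01111111100
Not inserted: bat bee elk emu gnu yak — query each against bits=01111111100:
query bat: checks bit5=1, bit8=1 (all 1) -> maybe => FALSE POSITIVE
query bee: checks bit1=1, bit6=1 (all 1) -> maybe => FALSE POSITIVE
query elk: checks bit1=1 (all 1) -> maybe => FALSE POSITIVE
query emu: checks bit1=1, bit7=1 (all 1) -> maybe => FALSE POSITIVE
query gnu: checks bit0=0, bit2=1 (has a 0) -> no => not a false positive
query yak: checks bit0=0, bit2=1 (has a 0) -> no => not a false positive
False positives (alphabetical): bat bee elk emu

Answer: bat bee elk emu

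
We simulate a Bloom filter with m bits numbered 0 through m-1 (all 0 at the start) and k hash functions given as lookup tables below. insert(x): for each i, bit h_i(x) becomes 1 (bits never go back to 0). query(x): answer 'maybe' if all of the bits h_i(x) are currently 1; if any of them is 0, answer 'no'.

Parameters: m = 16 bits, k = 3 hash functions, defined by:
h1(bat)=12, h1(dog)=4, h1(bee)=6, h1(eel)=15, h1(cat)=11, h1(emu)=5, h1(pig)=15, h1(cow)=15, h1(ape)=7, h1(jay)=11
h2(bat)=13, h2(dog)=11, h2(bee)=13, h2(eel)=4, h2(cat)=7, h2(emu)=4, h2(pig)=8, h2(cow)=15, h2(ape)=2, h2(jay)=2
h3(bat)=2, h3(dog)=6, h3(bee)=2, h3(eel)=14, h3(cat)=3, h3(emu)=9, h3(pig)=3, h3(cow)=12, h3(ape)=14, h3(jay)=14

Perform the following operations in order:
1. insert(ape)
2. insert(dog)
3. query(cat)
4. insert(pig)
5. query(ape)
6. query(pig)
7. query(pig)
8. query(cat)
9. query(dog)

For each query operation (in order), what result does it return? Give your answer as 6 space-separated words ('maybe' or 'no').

Answer: no maybe maybe maybe maybe maybe

Derivation:
Start: bits=0000000000000000
Op 1: insert ape -> sets bits 2 7 14 -> bits=0010000100000010
Op 2: insert dog -> sets bits 4 6 11 -> bits=0010101100010010
Op 3: query cat -> checks bit3=0, bit7=1, bit11=1 (has a 0) -> no
Op 4: insert pig -> sets bits 3 8 15 -> bits=0011101110010011
Op 5: query ape -> checks bit2=1, bit7=1, bit14=1 (all 1) -> maybe
Op 6: query pig -> checks bit3=1, bit8=1, bit15=1 (all 1) -> maybe
Op 7: query pig -> checks bit3=1, bit8=1, bit15=1 (all 1) -> maybe
Op 8: query cat -> checks bit3=1, bit7=1, bit11=1 (all 1) -> maybe
Op 9: query dog -> checks bit4=1, bit6=1, bit11=1 (all 1) -> maybe
Query results in order: no maybe maybe maybe maybe maybe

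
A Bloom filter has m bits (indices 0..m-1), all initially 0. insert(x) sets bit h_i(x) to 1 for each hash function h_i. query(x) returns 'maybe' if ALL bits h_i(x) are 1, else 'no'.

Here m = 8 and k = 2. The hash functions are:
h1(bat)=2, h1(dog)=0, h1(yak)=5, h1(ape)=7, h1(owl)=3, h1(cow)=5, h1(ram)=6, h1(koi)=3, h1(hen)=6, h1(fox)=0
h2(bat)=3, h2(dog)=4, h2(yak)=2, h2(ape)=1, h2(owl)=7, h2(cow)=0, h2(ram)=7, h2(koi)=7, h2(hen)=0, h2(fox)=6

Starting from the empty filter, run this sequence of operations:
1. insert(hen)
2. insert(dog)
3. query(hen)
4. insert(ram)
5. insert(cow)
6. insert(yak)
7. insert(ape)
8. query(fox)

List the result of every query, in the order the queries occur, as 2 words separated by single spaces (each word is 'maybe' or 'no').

Answer: maybe maybe

Derivation:
Start: bits=00000000
Op 1: insert hen -> sets bits 0 6 -> bits=10000010
Op 2: insert dog -> sets bits 0 4 -> bits=10001010
Op 3: query hen -> checks bit0=1, bit6=1 (all 1) -> maybe
Op 4: insert ram -> sets bits 6 7 -> bits=10001011
Op 5: insert cow -> sets bits 0 5 -> bits=10001111
Op 6: insert yak -> sets bits 2 5 -> bits=10101111
Op 7: insert ape -> sets bits 1 7 -> bits=11101111
Op 8: query fox -> checks bit0=1, bit6=1 (all 1) -> maybe
Query results in order: maybe maybe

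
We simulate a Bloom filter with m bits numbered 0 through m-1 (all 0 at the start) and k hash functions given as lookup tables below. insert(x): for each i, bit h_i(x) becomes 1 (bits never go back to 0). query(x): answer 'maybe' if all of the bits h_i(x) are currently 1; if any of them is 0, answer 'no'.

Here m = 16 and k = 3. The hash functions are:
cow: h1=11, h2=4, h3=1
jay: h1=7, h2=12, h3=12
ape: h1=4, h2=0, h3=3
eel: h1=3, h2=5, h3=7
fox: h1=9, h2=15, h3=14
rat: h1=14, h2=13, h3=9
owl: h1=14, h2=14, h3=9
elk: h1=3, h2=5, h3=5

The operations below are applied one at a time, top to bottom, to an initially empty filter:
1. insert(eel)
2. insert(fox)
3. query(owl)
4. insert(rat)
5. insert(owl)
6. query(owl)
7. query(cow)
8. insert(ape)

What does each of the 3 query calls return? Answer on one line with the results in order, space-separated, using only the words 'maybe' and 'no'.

Start: bits=0000000000000000
Op 1: insert eel -> sets bits 3 5 7 -> bits=0001010100000000
Op 2: insert fox -> sets bits 9 14 15 -> bits=0001010101000011
Op 3: query owl -> checks bit9=1, bit14=1 (all 1) -> maybe
Op 4: insert rat -> sets bits 9 13 14 -> bits=0001010101000111
Op 5: insert owl -> sets bits 9 14 -> bits=0001010101000111
Op 6: query owl -> checks bit9=1, bit14=1 (all 1) -> maybe
Op 7: query cow -> checks bit1=0, bit4=0, bit11=0 (has a 0) -> no
Op 8: insert ape -> sets bits 0 3 4 -> bits=1001110101000111
Query results in order: maybe maybe no

Answer: maybe maybe no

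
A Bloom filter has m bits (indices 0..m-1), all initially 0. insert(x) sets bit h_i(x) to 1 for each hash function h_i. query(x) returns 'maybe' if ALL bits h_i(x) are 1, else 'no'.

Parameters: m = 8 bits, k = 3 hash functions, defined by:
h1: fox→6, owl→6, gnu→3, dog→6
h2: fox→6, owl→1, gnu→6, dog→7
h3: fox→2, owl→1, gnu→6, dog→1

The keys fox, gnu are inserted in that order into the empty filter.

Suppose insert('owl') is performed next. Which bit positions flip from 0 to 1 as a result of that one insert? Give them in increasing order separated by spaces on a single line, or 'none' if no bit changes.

Answer: 1

Derivation:
Start: bits=00000000
After insert 'fox': sets bits 2 6 -> bits=00100010
After insert 'gnu': sets bits 3 6 -> bits=00110010
insert 'owl' would touch bits 1 6; currently bit1=0, bit6=1
Bits that are 0 among those (would change 0->1): 1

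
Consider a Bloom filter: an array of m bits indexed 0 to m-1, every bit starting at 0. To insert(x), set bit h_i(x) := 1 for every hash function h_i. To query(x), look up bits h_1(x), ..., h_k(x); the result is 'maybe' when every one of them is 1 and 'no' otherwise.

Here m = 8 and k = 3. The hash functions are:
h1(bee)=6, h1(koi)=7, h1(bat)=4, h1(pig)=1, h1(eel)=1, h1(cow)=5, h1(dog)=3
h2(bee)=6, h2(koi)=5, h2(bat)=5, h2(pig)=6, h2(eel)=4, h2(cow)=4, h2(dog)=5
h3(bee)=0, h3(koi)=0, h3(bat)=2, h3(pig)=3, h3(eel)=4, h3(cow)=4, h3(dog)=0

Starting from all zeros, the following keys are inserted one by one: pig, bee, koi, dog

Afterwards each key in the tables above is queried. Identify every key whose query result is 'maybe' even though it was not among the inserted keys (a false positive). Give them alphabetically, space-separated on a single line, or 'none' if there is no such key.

Start: bits=00000000
After insert 'pig': sets bits 1 3 6 -> bits=01010010
After insert 'bee': sets bits 0 6 -> bits=11010010
After insert 'koi': sets bits 0 5 7 -> bits=11010111
After insert 'dog': sets bits 0 3 5 -> bits=11010111
Not inserted: bat cow eel — query each against bits=11010111:
query bat: checks bit2=0, bit4=0, bit5=1 (has a 0) -> no => not a false positive
query cow: checks bit4=0, bit5=1 (has a 0) -> no => not a false positive
query eel: checks bit1=1, bit4=0 (has a 0) -> no => not a false positive
False positives (alphabetical): none

Answer: none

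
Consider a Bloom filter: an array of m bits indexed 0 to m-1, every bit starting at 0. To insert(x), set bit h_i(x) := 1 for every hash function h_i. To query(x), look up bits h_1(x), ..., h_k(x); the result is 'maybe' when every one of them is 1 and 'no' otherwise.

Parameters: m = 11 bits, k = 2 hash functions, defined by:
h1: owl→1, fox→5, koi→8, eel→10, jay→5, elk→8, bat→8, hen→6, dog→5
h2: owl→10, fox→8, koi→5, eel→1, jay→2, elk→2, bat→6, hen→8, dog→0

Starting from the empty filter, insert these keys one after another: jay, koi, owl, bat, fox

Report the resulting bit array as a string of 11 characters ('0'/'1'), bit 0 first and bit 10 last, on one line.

Answer: 01100110101

Derivation:
Start: bits=00000000000
After insert 'jay': sets bits 2 5 -> bits=00100100000
After insert 'koi': sets bits 5 8 -> bits=00100100100
After insert 'owl': sets bits 1 10 -> bits=01100100101
After insert 'bat': sets bits 6 8 -> bits=01100110101
After insert 'fox': sets bits 5 8 -> bits=01100110101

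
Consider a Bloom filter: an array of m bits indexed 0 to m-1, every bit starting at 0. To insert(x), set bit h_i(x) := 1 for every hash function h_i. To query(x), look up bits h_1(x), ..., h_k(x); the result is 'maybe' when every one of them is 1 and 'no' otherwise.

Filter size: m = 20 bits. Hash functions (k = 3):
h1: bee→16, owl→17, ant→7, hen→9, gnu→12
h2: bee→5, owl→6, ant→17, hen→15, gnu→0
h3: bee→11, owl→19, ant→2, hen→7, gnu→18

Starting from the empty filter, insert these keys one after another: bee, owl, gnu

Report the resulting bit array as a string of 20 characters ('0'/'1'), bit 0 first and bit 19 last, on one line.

Answer: 10000110000110001111

Derivation:
Start: bits=00000000000000000000
After insert 'bee': sets bits 5 11 16 -> bits=00000100000100001000
After insert 'owl': sets bits 6 17 19 -> bits=00000110000100001101
After insert 'gnu': sets bits 0 12 18 -> bits=10000110000110001111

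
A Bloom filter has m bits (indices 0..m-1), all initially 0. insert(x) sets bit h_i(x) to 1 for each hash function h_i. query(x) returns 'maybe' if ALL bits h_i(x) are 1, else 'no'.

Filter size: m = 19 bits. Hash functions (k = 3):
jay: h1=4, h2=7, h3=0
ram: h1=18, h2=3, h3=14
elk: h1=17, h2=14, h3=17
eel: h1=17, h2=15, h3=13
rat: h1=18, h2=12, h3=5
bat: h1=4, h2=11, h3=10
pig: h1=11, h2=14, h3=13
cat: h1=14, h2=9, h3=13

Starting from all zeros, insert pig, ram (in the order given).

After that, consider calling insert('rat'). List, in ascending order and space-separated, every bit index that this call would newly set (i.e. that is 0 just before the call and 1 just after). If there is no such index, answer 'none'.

Answer: 5 12

Derivation:
Start: bits=0000000000000000000
After insert 'pig': sets bits 11 13 14 -> bits=0000000000010110000
After insert 'ram': sets bits 3 14 18 -> bits=0001000000010110001
insert 'rat' would touch bits 5 12 18; currently bit5=0, bit12=0, bit18=1
Bits that are 0 among those (would change 0->1): 5 12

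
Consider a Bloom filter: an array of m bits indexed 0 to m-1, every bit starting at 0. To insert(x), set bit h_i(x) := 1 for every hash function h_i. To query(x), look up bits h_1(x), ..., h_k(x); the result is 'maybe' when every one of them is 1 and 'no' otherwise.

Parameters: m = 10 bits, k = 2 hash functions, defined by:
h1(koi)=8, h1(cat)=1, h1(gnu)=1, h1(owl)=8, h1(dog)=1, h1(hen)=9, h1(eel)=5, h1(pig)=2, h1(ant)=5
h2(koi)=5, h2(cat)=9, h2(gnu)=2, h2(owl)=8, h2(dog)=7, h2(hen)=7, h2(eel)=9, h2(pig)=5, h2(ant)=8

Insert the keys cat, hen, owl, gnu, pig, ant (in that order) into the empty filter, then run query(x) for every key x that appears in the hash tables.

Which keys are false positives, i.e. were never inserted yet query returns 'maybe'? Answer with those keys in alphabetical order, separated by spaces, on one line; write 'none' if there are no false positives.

Start: bits=0000000000
After insert 'cat': sets bits 1 9 -> bits=0100000001
After insert 'hen': sets bits 7 9 -> bits=0100000101
After insert 'owl': sets bits 8 -> bits=0100000111
After insert 'gnu': sets bits 1 2 -> bits=0110000111
After insert 'pig': sets bits 2 5 -> bits=0110010111
After insert 'ant': sets bits 5 8 -> bits=0110010111
Not inserted: dog eel koi — query each against bits=0110010111:
query dog: checks bit1=1, bit7=1 (all 1) -> maybe => FALSE POSITIVE
query eel: checks bit5=1, bit9=1 (all 1) -> maybe => FALSE POSITIVE
query koi: checks bit5=1, bit8=1 (all 1) -> maybe => FALSE POSITIVE
False positives (alphabetical): dog eel koi

Answer: dog eel koi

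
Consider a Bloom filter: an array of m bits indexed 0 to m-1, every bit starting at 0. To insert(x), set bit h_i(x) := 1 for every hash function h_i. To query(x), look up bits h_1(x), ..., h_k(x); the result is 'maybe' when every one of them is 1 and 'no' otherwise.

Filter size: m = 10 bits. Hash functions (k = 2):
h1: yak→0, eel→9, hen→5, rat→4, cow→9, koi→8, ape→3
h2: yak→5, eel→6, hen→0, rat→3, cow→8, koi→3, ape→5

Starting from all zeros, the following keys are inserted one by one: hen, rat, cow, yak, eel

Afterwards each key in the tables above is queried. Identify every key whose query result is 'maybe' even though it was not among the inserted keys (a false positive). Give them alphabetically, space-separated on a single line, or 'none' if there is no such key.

Answer: ape koi

Derivation:
Start: bits=0000000000
After insert 'hen': sets bits 0 5 -> bits=1000010000
After insert 'rat': sets bits 3 4 -> bits=1001110000
After insert 'cow': sets bits 8 9 -> bits=1001110011
After insert 'yak': sets bits 0 5 -> bits=1001110011
After insert 'eel': sets bits 6 9 -> bits=1001111011
Not inserted: ape koi — query each against bits=1001111011:
query ape: checks bit3=1, bit5=1 (all 1) -> maybe => FALSE POSITIVE
query koi: checks bit3=1, bit8=1 (all 1) -> maybe => FALSE POSITIVE
False positives (alphabetical): ape koi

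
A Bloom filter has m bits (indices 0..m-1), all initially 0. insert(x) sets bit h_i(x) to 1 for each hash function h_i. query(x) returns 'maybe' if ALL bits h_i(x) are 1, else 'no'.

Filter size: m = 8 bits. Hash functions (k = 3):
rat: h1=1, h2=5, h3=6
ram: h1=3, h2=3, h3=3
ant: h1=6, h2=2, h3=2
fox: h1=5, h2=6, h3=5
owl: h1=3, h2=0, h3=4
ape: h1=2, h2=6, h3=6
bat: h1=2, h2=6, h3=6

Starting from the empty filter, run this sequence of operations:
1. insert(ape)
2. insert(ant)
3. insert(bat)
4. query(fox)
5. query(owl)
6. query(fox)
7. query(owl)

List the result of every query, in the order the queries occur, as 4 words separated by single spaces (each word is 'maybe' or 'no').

Start: bits=00000000
Op 1: insert ape -> sets bits 2 6 -> bits=00100010
Op 2: insert ant -> sets bits 2 6 -> bits=00100010
Op 3: insert bat -> sets bits 2 6 -> bits=00100010
Op 4: query fox -> checks bit5=0, bit6=1 (has a 0) -> no
Op 5: query owl -> checks bit0=0, bit3=0, bit4=0 (has a 0) -> no
Op 6: query fox -> checks bit5=0, bit6=1 (has a 0) -> no
Op 7: query owl -> checks bit0=0, bit3=0, bit4=0 (has a 0) -> no
Query results in order: no no no no

Answer: no no no no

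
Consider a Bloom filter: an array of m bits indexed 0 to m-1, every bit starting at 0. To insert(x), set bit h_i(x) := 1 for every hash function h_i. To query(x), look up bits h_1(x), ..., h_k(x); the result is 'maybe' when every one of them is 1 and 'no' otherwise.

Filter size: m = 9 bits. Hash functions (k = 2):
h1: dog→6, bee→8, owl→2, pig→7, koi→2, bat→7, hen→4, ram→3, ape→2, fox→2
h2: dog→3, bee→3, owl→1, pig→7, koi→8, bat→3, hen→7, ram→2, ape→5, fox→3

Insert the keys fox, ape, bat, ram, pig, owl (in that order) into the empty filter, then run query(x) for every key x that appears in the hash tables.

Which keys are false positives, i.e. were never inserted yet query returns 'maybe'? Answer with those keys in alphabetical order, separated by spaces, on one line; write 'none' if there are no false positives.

Start: bits=000000000
After insert 'fox': sets bits 2 3 -> bits=001100000
After insert 'ape': sets bits 2 5 -> bits=001101000
After insert 'bat': sets bits 3 7 -> bits=001101010
After insert 'ram': sets bits 2 3 -> bits=001101010
After insert 'pig': sets bits 7 -> bits=001101010
After insert 'owl': sets bits 1 2 -> bits=011101010
Not inserted: bee dog hen koi — query each against bits=011101010:
query bee: checks bit3=1, bit8=0 (has a 0) -> no => not a false positive
query dog: checks bit3=1, bit6=0 (has a 0) -> no => not a false positive
query hen: checks bit4=0, bit7=1 (has a 0) -> no => not a false positive
query koi: checks bit2=1, bit8=0 (has a 0) -> no => not a false positive
False positives (alphabetical): none

Answer: none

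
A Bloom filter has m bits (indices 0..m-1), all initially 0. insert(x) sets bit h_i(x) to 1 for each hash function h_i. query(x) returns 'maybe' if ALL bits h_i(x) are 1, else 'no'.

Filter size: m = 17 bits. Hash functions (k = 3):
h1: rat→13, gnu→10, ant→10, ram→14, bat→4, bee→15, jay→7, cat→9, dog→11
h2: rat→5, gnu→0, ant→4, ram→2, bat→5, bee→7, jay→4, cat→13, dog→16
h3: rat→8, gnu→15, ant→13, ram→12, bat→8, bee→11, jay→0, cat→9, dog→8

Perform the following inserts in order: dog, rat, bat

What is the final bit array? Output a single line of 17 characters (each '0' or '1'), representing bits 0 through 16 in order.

Answer: 00001100100101001

Derivation:
Start: bits=00000000000000000
After insert 'dog': sets bits 8 11 16 -> bits=00000000100100001
After insert 'rat': sets bits 5 8 13 -> bits=00000100100101001
After insert 'bat': sets bits 4 5 8 -> bits=00001100100101001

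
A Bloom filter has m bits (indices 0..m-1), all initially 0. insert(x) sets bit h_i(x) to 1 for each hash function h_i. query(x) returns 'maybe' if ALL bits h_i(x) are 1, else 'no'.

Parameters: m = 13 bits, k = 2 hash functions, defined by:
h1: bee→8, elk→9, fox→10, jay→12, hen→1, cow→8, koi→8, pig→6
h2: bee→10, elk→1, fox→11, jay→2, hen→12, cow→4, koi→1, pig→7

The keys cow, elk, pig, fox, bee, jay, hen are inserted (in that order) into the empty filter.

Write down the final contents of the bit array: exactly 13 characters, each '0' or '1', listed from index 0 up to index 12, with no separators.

Start: bits=0000000000000
After insert 'cow': sets bits 4 8 -> bits=0000100010000
After insert 'elk': sets bits 1 9 -> bits=0100100011000
After insert 'pig': sets bits 6 7 -> bits=0100101111000
After insert 'fox': sets bits 10 11 -> bits=0100101111110
After insert 'bee': sets bits 8 10 -> bits=0100101111110
After insert 'jay': sets bits 2 12 -> bits=0110101111111
After insert 'hen': sets bits 1 12 -> bits=0110101111111

Answer: 0110101111111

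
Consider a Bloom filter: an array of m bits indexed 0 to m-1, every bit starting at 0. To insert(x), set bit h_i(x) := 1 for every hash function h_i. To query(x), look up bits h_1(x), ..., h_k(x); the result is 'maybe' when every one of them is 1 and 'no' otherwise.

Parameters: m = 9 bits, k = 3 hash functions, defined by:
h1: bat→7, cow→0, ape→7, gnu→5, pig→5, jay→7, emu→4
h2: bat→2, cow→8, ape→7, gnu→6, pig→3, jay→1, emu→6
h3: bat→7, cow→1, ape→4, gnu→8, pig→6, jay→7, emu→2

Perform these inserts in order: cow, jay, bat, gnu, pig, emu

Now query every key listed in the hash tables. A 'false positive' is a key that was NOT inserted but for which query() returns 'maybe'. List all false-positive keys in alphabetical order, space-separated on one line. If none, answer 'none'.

Answer: ape

Derivation:
Start: bits=000000000
After insert 'cow': sets bits 0 1 8 -> bits=110000001
After insert 'jay': sets bits 1 7 -> bits=110000011
After insert 'bat': sets bits 2 7 -> bits=111000011
After insert 'gnu': sets bits 5 6 8 -> bits=111001111
After insert 'pig': sets bits 3 5 6 -> bits=111101111
After insert 'emu': sets bits 2 4 6 -> bits=111111111
Not inserted: ape — query each against bits=111111111:
query ape: checks bit4=1, bit7=1 (all 1) -> maybe => FALSE POSITIVE
False positives (alphabetical): ape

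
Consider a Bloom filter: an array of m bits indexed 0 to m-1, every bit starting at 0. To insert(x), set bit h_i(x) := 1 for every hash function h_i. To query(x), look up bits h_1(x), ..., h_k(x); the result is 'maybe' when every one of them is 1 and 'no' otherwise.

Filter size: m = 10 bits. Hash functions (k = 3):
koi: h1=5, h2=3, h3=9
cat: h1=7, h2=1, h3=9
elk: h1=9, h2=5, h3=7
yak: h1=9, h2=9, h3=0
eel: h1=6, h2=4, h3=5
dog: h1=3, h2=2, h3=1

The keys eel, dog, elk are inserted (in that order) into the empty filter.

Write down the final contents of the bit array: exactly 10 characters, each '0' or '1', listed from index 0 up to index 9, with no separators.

Answer: 0111111101

Derivation:
Start: bits=0000000000
After insert 'eel': sets bits 4 5 6 -> bits=0000111000
After insert 'dog': sets bits 1 2 3 -> bits=0111111000
After insert 'elk': sets bits 5 7 9 -> bits=0111111101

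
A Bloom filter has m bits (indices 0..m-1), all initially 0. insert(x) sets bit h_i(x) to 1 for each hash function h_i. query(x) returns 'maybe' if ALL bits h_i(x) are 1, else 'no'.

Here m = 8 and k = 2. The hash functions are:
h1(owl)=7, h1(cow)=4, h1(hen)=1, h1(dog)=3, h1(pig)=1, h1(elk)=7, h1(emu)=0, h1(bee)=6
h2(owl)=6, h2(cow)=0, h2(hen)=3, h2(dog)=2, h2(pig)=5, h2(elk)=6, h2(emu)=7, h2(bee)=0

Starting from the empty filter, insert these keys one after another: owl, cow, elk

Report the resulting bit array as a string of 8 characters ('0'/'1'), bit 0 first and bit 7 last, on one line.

Start: bits=00000000
After insert 'owl': sets bits 6 7 -> bits=00000011
After insert 'cow': sets bits 0 4 -> bits=10001011
After insert 'elk': sets bits 6 7 -> bits=10001011

Answer: 10001011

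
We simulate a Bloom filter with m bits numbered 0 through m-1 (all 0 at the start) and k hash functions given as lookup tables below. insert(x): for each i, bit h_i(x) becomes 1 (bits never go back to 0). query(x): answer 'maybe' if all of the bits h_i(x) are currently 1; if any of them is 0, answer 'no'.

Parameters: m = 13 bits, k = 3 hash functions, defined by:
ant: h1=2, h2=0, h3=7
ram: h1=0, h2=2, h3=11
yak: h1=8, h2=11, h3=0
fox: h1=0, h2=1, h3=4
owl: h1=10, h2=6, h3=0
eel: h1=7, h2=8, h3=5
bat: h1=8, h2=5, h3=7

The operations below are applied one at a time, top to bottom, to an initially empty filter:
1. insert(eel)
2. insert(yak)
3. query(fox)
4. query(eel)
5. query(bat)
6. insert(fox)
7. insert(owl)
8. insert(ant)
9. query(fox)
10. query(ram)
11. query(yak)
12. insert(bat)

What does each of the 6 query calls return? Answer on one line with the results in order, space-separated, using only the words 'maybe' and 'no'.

Answer: no maybe maybe maybe maybe maybe

Derivation:
Start: bits=0000000000000
Op 1: insert eel -> sets bits 5 7 8 -> bits=0000010110000
Op 2: insert yak -> sets bits 0 8 11 -> bits=1000010110010
Op 3: query fox -> checks bit0=1, bit1=0, bit4=0 (has a 0) -> no
Op 4: query eel -> checks bit5=1, bit7=1, bit8=1 (all 1) -> maybe
Op 5: query bat -> checks bit5=1, bit7=1, bit8=1 (all 1) -> maybe
Op 6: insert fox -> sets bits 0 1 4 -> bits=1100110110010
Op 7: insert owl -> sets bits 0 6 10 -> bits=1100111110110
Op 8: insert ant -> sets bits 0 2 7 -> bits=1110111110110
Op 9: query fox -> checks bit0=1, bit1=1, bit4=1 (all 1) -> maybe
Op 10: query ram -> checks bit0=1, bit2=1, bit11=1 (all 1) -> maybe
Op 11: query yak -> checks bit0=1, bit8=1, bit11=1 (all 1) -> maybe
Op 12: insert bat -> sets bits 5 7 8 -> bits=1110111110110
Query results in order: no maybe maybe maybe maybe maybe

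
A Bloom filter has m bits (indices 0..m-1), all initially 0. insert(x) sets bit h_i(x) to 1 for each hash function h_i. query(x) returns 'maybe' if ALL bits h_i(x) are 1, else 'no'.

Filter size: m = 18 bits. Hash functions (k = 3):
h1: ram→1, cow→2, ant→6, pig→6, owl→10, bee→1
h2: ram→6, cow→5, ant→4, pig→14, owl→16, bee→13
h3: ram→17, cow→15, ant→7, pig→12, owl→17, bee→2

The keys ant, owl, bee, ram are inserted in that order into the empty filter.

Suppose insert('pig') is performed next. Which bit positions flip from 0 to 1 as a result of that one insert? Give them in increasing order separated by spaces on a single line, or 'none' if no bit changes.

Start: bits=000000000000000000
After insert 'ant': sets bits 4 6 7 -> bits=000010110000000000
After insert 'owl': sets bits 10 16 17 -> bits=000010110010000011
After insert 'bee': sets bits 1 2 13 -> bits=011010110010010011
After insert 'ram': sets bits 1 6 17 -> bits=011010110010010011
insert 'pig' would touch bits 6 12 14; currently bit6=1, bit12=0, bit14=0
Bits that are 0 among those (would change 0->1): 12 14

Answer: 12 14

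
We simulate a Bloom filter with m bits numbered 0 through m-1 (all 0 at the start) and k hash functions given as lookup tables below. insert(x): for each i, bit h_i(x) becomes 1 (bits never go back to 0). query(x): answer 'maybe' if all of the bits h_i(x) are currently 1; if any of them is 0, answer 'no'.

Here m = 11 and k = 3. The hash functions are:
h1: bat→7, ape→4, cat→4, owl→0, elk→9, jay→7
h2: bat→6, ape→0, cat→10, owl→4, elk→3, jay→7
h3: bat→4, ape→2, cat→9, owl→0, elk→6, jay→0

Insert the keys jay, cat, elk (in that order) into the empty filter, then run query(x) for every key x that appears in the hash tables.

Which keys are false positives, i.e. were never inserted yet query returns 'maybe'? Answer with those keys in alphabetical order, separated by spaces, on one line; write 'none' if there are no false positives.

Start: bits=00000000000
After insert 'jay': sets bits 0 7 -> bits=10000001000
After insert 'cat': sets bits 4 9 10 -> bits=10001001011
After insert 'elk': sets bits 3 6 9 -> bits=10011011011
Not inserted: ape bat owl — query each against bits=10011011011:
query ape: checks bit0=1, bit2=0, bit4=1 (has a 0) -> no => not a false positive
query bat: checks bit4=1, bit6=1, bit7=1 (all 1) -> maybe => FALSE POSITIVE
query owl: checks bit0=1, bit4=1 (all 1) -> maybe => FALSE POSITIVE
False positives (alphabetical): bat owl

Answer: bat owl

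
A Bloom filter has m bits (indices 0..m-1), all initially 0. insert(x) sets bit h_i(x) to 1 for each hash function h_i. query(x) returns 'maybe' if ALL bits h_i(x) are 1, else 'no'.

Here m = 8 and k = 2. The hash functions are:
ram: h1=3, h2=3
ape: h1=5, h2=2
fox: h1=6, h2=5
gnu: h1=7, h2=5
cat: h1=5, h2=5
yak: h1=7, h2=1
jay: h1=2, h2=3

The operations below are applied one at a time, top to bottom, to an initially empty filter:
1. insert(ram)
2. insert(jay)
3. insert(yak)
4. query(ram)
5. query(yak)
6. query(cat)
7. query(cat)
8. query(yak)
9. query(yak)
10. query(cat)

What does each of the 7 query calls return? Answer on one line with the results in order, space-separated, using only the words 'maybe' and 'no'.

Start: bits=00000000
Op 1: insert ram -> sets bits 3 -> bits=00010000
Op 2: insert jay -> sets bits 2 3 -> bits=00110000
Op 3: insert yak -> sets bits 1 7 -> bits=01110001
Op 4: query ram -> checks bit3=1 (all 1) -> maybe
Op 5: query yak -> checks bit1=1, bit7=1 (all 1) -> maybe
Op 6: query cat -> checks bit5=0 (has a 0) -> no
Op 7: query cat -> checks bit5=0 (has a 0) -> no
Op 8: query yak -> checks bit1=1, bit7=1 (all 1) -> maybe
Op 9: query yak -> checks bit1=1, bit7=1 (all 1) -> maybe
Op 10: query cat -> checks bit5=0 (has a 0) -> no
Query results in order: maybe maybe no no maybe maybe no

Answer: maybe maybe no no maybe maybe no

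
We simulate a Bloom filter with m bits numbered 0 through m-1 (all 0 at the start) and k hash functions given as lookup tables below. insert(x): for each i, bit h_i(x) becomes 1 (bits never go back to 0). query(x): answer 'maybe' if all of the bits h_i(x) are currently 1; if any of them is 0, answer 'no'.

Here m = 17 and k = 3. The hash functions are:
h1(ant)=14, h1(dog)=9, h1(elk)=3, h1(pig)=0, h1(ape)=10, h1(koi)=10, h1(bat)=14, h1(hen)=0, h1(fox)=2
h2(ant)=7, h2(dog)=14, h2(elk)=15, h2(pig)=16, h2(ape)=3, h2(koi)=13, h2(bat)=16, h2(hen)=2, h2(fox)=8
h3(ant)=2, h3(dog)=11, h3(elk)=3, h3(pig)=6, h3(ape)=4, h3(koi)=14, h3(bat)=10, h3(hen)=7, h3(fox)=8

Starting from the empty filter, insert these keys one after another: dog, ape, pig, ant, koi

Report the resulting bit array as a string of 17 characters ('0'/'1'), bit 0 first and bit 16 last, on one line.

Start: bits=00000000000000000
After insert 'dog': sets bits 9 11 14 -> bits=00000000010100100
After insert 'ape': sets bits 3 4 10 -> bits=00011000011100100
After insert 'pig': sets bits 0 6 16 -> bits=10011010011100101
After insert 'ant': sets bits 2 7 14 -> bits=10111011011100101
After insert 'koi': sets bits 10 13 14 -> bits=10111011011101101

Answer: 10111011011101101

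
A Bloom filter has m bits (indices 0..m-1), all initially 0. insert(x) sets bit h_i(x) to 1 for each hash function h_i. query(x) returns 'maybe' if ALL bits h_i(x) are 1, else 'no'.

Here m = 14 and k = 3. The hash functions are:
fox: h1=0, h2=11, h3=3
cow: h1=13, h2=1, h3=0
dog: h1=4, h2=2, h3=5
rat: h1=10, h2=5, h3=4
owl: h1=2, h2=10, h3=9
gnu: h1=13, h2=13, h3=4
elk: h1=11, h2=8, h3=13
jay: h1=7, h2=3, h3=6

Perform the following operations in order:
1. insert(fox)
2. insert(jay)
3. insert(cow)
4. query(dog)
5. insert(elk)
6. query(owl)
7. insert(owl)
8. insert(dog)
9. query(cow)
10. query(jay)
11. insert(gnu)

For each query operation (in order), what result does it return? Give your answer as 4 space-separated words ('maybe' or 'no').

Answer: no no maybe maybe

Derivation:
Start: bits=00000000000000
Op 1: insert fox -> sets bits 0 3 11 -> bits=10010000000100
Op 2: insert jay -> sets bits 3 6 7 -> bits=10010011000100
Op 3: insert cow -> sets bits 0 1 13 -> bits=11010011000101
Op 4: query dog -> checks bit2=0, bit4=0, bit5=0 (has a 0) -> no
Op 5: insert elk -> sets bits 8 11 13 -> bits=11010011100101
Op 6: query owl -> checks bit2=0, bit9=0, bit10=0 (has a 0) -> no
Op 7: insert owl -> sets bits 2 9 10 -> bits=11110011111101
Op 8: insert dog -> sets bits 2 4 5 -> bits=11111111111101
Op 9: query cow -> checks bit0=1, bit1=1, bit13=1 (all 1) -> maybe
Op 10: query jay -> checks bit3=1, bit6=1, bit7=1 (all 1) -> maybe
Op 11: insert gnu -> sets bits 4 13 -> bits=11111111111101
Query results in order: no no maybe maybe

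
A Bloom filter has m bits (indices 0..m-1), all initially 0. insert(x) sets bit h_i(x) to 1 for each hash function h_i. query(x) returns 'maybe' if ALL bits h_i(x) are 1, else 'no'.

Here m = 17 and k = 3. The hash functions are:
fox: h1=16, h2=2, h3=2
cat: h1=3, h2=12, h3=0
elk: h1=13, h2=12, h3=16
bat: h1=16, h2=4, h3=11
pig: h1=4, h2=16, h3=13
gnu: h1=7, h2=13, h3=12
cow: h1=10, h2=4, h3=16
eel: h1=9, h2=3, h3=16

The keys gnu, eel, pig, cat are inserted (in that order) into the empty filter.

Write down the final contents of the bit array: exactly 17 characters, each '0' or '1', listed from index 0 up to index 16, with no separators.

Start: bits=00000000000000000
After insert 'gnu': sets bits 7 12 13 -> bits=00000001000011000
After insert 'eel': sets bits 3 9 16 -> bits=00010001010011001
After insert 'pig': sets bits 4 13 16 -> bits=00011001010011001
After insert 'cat': sets bits 0 3 12 -> bits=10011001010011001

Answer: 10011001010011001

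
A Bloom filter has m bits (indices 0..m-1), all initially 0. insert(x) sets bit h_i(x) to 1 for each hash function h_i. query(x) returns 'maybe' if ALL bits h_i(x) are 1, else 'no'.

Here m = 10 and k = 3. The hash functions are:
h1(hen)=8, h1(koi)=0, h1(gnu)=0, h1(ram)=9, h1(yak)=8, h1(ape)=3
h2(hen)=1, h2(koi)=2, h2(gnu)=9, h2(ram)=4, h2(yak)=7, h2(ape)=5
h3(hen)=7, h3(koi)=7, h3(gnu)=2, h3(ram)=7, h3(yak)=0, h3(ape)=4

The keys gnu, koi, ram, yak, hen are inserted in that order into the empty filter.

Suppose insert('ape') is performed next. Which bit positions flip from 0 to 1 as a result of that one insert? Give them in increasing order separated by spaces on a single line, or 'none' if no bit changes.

Start: bits=0000000000
After insert 'gnu': sets bits 0 2 9 -> bits=1010000001
After insert 'koi': sets bits 0 2 7 -> bits=1010000101
After insert 'ram': sets bits 4 7 9 -> bits=1010100101
After insert 'yak': sets bits 0 7 8 -> bits=1010100111
After insert 'hen': sets bits 1 7 8 -> bits=1110100111
insert 'ape' would touch bits 3 4 5; currently bit3=0, bit4=1, bit5=0
Bits that are 0 among those (would change 0->1): 3 5

Answer: 3 5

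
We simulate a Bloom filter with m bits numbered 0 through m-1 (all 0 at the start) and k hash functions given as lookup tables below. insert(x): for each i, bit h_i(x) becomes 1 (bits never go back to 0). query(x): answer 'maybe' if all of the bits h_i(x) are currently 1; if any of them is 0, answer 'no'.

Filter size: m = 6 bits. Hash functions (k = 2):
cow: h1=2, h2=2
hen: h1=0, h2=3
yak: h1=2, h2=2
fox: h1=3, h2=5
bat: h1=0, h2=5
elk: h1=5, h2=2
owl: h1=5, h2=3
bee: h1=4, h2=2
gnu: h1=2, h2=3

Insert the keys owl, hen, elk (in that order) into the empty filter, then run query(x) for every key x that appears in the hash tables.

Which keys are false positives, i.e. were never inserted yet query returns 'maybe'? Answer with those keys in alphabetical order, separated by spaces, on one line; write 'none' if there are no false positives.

Start: bits=000000
After insert 'owl': sets bits 3 5 -> bits=000101
After insert 'hen': sets bits 0 3 -> bits=100101
After insert 'elk': sets bits 2 5 -> bits=101101
Not inserted: bat bee cow fox gnu yak — query each against bits=101101:
query bat: checks bit0=1, bit5=1 (all 1) -> maybe => FALSE POSITIVE
query bee: checks bit2=1, bit4=0 (has a 0) -> no => not a false positive
query cow: checks bit2=1 (all 1) -> maybe => FALSE POSITIVE
query fox: checks bit3=1, bit5=1 (all 1) -> maybe => FALSE POSITIVE
query gnu: checks bit2=1, bit3=1 (all 1) -> maybe => FALSE POSITIVE
query yak: checks bit2=1 (all 1) -> maybe => FALSE POSITIVE
False positives (alphabetical): bat cow fox gnu yak

Answer: bat cow fox gnu yak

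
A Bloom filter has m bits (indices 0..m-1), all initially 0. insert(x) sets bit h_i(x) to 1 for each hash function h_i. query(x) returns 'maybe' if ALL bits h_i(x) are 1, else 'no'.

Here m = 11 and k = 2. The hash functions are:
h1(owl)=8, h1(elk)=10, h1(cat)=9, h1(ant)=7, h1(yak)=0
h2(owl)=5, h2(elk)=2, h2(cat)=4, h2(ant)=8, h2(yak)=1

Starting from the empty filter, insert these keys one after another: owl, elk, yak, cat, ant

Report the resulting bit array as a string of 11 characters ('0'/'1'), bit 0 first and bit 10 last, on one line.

Start: bits=00000000000
After insert 'owl': sets bits 5 8 -> bits=00000100100
After insert 'elk': sets bits 2 10 -> bits=00100100101
After insert 'yak': sets bits 0 1 -> bits=11100100101
After insert 'cat': sets bits 4 9 -> bits=11101100111
After insert 'ant': sets bits 7 8 -> bits=11101101111

Answer: 11101101111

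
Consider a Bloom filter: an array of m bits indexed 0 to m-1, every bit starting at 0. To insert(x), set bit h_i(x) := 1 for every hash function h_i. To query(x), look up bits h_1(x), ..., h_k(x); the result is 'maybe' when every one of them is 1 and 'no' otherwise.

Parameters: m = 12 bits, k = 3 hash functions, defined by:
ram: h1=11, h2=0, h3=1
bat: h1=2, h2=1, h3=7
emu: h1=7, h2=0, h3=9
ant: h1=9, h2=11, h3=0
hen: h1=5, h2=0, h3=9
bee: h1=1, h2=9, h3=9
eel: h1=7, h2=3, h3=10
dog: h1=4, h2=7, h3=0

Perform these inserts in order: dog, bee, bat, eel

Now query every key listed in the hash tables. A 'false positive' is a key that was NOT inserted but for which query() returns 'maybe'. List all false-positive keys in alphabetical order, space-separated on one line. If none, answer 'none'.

Start: bits=000000000000
After insert 'dog': sets bits 0 4 7 -> bits=100010010000
After insert 'bee': sets bits 1 9 -> bits=110010010100
After insert 'bat': sets bits 1 2 7 -> bits=111010010100
After insert 'eel': sets bits 3 7 10 -> bits=111110010110
Not inserted: ant emu hen ram — query each against bits=111110010110:
query ant: checks bit0=1, bit9=1, bit11=0 (has a 0) -> no => not a false positive
query emu: checks bit0=1, bit7=1, bit9=1 (all 1) -> maybe => FALSE POSITIVE
query hen: checks bit0=1, bit5=0, bit9=1 (has a 0) -> no => not a false positive
query ram: checks bit0=1, bit1=1, bit11=0 (has a 0) -> no => not a false positive
False positives (alphabetical): emu

Answer: emu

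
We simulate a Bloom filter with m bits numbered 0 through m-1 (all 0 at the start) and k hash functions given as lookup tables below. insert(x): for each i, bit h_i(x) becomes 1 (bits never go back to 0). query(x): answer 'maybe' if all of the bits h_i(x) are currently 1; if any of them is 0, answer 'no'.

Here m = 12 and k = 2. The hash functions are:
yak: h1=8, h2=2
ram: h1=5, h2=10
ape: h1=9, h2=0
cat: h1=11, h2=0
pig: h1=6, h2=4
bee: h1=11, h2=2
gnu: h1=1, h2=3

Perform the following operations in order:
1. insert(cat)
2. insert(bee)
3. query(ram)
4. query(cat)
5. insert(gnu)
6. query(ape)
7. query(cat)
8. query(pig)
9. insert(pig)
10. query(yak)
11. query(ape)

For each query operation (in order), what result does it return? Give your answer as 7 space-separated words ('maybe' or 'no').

Answer: no maybe no maybe no no no

Derivation:
Start: bits=000000000000
Op 1: insert cat -> sets bits 0 11 -> bits=100000000001
Op 2: insert bee -> sets bits 2 11 -> bits=101000000001
Op 3: query ram -> checks bit5=0, bit10=0 (has a 0) -> no
Op 4: query cat -> checks bit0=1, bit11=1 (all 1) -> maybe
Op 5: insert gnu -> sets bits 1 3 -> bits=111100000001
Op 6: query ape -> checks bit0=1, bit9=0 (has a 0) -> no
Op 7: query cat -> checks bit0=1, bit11=1 (all 1) -> maybe
Op 8: query pig -> checks bit4=0, bit6=0 (has a 0) -> no
Op 9: insert pig -> sets bits 4 6 -> bits=111110100001
Op 10: query yak -> checks bit2=1, bit8=0 (has a 0) -> no
Op 11: query ape -> checks bit0=1, bit9=0 (has a 0) -> no
Query results in order: no maybe no maybe no no no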